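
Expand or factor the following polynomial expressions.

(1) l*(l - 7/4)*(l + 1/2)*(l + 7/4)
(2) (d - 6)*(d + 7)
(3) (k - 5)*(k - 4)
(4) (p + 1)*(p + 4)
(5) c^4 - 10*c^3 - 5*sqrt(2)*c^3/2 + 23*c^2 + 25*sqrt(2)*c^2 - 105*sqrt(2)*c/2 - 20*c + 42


(1) = l^4 + l^3/2 - 49*l^2/16 - 49*l/32
(2) = d^2 + d - 42
(3) = k^2 - 9*k + 20
(4) = p^2 + 5*p + 4
(5) = (c - 7)*(c - 3)*(c - 2*sqrt(2))*(c - sqrt(2)/2)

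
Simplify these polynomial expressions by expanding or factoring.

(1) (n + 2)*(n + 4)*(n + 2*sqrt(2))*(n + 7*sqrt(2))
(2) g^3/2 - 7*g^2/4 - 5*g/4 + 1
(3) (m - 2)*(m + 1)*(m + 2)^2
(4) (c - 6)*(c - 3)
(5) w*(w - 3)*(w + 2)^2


(1) = n^4 + 6*n^3 + 9*sqrt(2)*n^3 + 36*n^2 + 54*sqrt(2)*n^2 + 72*sqrt(2)*n + 168*n + 224
(2) = (g/2 + 1/2)*(g - 4)*(g - 1/2)
(3) = m^4 + 3*m^3 - 2*m^2 - 12*m - 8
(4) = c^2 - 9*c + 18
(5) = w^4 + w^3 - 8*w^2 - 12*w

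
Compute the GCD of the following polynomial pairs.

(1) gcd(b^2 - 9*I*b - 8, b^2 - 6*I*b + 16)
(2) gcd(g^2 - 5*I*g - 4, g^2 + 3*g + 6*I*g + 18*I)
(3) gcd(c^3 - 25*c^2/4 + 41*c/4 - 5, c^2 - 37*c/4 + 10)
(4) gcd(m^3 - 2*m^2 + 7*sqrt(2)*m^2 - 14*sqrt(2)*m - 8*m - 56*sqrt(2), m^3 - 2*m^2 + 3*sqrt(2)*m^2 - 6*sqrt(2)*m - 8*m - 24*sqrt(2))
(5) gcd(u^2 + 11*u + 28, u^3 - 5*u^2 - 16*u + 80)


(1) = b - 8*I
(2) = gcd((g - 4*I)*(g - I), (g + 3)*(g + 6*I)) = 1
(3) = c - 5/4
(4) = m^2 - 2*m - 8
(5) = gcd((u + 4)*(u + 7), (u - 5)*(u - 4)*(u + 4)) = u + 4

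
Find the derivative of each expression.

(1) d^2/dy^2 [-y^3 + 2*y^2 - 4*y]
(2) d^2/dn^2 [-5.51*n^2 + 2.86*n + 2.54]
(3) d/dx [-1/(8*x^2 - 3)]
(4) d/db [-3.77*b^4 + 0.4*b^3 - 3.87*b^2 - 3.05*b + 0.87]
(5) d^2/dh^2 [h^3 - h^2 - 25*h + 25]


(1) = 4 - 6*y
(2) = -11.0200000000000
(3) = 16*x/(8*x^2 - 3)^2
(4) = -15.08*b^3 + 1.2*b^2 - 7.74*b - 3.05
(5) = 6*h - 2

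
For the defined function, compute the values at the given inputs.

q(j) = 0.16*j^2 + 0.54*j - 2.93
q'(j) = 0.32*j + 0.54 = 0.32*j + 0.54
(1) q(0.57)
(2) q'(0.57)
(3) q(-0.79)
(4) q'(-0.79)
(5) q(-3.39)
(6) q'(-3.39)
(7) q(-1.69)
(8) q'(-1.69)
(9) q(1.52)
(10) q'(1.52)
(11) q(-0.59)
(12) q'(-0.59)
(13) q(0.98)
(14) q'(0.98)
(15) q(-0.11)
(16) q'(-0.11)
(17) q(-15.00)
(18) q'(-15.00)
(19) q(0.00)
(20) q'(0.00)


(1) = -2.57
(2) = 0.72
(3) = -3.26
(4) = 0.29
(5) = -2.92
(6) = -0.54
(7) = -3.39
(8) = -0.00
(9) = -1.74
(10) = 1.03
(11) = -3.19
(12) = 0.35
(13) = -2.25
(14) = 0.85
(15) = -2.99
(16) = 0.50
(17) = 24.97
(18) = -4.26
(19) = -2.93
(20) = 0.54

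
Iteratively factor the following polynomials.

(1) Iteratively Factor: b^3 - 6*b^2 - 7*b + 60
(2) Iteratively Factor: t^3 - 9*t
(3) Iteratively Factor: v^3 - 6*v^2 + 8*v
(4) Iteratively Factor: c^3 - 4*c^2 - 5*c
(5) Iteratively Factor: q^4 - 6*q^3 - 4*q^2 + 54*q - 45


(1) = (b - 4)*(b^2 - 2*b - 15) = (b - 4)*(b + 3)*(b - 5)
(2) = (t + 3)*(t^2 - 3*t) = (t - 3)*(t + 3)*(t)
(3) = (v - 2)*(v^2 - 4*v) = (v - 4)*(v - 2)*(v)
(4) = (c - 5)*(c^2 + c) = (c - 5)*(c + 1)*(c)
(5) = (q - 1)*(q^3 - 5*q^2 - 9*q + 45) = (q - 5)*(q - 1)*(q^2 - 9) = (q - 5)*(q - 3)*(q - 1)*(q + 3)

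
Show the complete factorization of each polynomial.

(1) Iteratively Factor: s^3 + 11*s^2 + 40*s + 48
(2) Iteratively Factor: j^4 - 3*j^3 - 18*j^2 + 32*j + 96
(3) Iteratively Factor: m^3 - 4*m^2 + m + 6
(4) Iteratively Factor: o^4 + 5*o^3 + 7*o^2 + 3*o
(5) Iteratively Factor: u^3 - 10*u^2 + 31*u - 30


(1) = (s + 4)*(s^2 + 7*s + 12) = (s + 4)^2*(s + 3)
(2) = (j - 4)*(j^3 + j^2 - 14*j - 24) = (j - 4)^2*(j^2 + 5*j + 6) = (j - 4)^2*(j + 2)*(j + 3)
(3) = (m - 3)*(m^2 - m - 2) = (m - 3)*(m - 2)*(m + 1)
(4) = (o + 1)*(o^3 + 4*o^2 + 3*o) = o*(o + 1)*(o^2 + 4*o + 3) = o*(o + 1)^2*(o + 3)
(5) = (u - 3)*(u^2 - 7*u + 10) = (u - 5)*(u - 3)*(u - 2)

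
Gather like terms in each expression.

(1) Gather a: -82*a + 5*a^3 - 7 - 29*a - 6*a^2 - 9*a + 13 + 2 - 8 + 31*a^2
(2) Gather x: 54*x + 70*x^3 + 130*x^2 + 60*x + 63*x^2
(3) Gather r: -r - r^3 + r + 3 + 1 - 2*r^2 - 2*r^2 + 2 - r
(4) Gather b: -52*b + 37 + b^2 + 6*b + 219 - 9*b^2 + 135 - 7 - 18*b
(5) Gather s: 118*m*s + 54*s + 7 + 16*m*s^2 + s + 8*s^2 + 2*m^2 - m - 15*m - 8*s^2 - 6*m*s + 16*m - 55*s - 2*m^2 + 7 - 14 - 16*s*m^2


(1) = 5*a^3 + 25*a^2 - 120*a
(2) = 70*x^3 + 193*x^2 + 114*x
(3) = -r^3 - 4*r^2 - r + 6
(4) = -8*b^2 - 64*b + 384
(5) = 16*m*s^2 + s*(-16*m^2 + 112*m)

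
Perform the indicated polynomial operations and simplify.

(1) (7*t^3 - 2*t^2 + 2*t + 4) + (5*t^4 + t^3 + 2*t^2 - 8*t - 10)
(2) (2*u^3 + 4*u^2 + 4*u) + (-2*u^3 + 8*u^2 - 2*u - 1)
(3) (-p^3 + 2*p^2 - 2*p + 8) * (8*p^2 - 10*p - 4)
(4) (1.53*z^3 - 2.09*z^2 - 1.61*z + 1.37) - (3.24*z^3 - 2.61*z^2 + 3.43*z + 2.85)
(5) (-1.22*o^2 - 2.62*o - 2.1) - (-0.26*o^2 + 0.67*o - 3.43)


(1) = 5*t^4 + 8*t^3 - 6*t - 6
(2) = 12*u^2 + 2*u - 1
(3) = -8*p^5 + 26*p^4 - 32*p^3 + 76*p^2 - 72*p - 32
(4) = -1.71*z^3 + 0.52*z^2 - 5.04*z - 1.48
(5) = -0.96*o^2 - 3.29*o + 1.33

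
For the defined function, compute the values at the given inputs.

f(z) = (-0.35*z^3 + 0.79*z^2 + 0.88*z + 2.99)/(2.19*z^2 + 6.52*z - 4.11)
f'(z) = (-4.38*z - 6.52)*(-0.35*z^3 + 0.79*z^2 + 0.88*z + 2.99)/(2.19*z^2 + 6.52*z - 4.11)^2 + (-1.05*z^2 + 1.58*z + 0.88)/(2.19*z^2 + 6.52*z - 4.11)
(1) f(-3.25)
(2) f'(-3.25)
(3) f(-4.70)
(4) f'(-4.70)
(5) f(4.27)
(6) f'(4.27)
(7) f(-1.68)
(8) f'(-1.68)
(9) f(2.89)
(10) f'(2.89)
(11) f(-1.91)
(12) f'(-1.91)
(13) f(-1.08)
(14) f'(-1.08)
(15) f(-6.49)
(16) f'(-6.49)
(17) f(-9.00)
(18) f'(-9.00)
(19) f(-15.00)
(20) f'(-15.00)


(1) = -9.45
(2) = 40.71
(3) = 3.86
(4) = 1.81
(5) = -0.10
(6) = -0.14
(7) = -0.61
(8) = 0.59
(9) = 0.11
(10) = -0.17
(11) = -0.77
(12) = 0.86
(13) = -0.40
(14) = 0.16
(15) = 2.76
(16) = 0.15
(17) = 2.74
(18) = -0.07
(19) = 3.45
(20) = -0.14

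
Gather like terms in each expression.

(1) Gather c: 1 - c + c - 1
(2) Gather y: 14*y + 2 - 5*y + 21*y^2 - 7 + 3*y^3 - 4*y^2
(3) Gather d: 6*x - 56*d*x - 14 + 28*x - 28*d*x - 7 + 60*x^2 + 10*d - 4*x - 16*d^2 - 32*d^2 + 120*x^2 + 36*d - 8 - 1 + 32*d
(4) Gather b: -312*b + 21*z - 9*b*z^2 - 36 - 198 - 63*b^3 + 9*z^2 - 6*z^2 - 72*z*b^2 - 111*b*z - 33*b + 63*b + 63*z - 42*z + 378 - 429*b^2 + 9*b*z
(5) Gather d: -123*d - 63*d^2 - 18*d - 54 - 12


(1) = 0
(2) = 3*y^3 + 17*y^2 + 9*y - 5
(3) = -48*d^2 + d*(78 - 84*x) + 180*x^2 + 30*x - 30
(4) = -63*b^3 + b^2*(-72*z - 429) + b*(-9*z^2 - 102*z - 282) + 3*z^2 + 42*z + 144
(5) = -63*d^2 - 141*d - 66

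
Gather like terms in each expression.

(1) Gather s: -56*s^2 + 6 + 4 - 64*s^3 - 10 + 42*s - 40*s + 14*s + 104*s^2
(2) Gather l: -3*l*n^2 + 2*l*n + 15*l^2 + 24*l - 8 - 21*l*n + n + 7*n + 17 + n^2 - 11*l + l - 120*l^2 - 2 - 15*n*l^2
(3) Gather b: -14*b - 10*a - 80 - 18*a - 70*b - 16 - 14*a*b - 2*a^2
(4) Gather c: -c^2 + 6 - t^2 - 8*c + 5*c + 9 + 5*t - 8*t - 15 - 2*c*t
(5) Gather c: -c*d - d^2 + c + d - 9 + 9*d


(1) = -64*s^3 + 48*s^2 + 16*s
(2) = l^2*(-15*n - 105) + l*(-3*n^2 - 19*n + 14) + n^2 + 8*n + 7
(3) = -2*a^2 - 28*a + b*(-14*a - 84) - 96
(4) = -c^2 + c*(-2*t - 3) - t^2 - 3*t
(5) = c*(1 - d) - d^2 + 10*d - 9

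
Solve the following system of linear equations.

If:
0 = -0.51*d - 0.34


Then:
d = -0.67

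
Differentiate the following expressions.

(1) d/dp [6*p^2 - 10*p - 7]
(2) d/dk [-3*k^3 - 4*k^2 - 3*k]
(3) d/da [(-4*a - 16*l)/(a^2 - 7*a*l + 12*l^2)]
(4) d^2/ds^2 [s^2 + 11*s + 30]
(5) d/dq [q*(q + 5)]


(1) = 12*p - 10
(2) = -9*k^2 - 8*k - 3
(3) = 4*(-a^2 + 7*a*l - 12*l^2 + (a + 4*l)*(2*a - 7*l))/(a^2 - 7*a*l + 12*l^2)^2
(4) = 2
(5) = 2*q + 5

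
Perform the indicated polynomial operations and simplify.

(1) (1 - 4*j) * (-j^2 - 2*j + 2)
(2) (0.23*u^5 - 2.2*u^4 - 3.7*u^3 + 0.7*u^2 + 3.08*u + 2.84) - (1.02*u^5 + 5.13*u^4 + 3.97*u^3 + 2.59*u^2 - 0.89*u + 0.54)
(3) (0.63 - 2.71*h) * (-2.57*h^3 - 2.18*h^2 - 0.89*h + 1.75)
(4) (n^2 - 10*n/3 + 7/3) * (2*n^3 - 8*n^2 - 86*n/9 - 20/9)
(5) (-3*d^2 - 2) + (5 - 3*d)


(1) = 4*j^3 + 7*j^2 - 10*j + 2
(2) = -0.79*u^5 - 7.33*u^4 - 7.67*u^3 - 1.89*u^2 + 3.97*u + 2.3
(3) = 6.9647*h^4 + 4.2887*h^3 + 1.0385*h^2 - 5.3032*h + 1.1025
(4) = 2*n^5 - 44*n^4/3 + 196*n^3/9 + 296*n^2/27 - 134*n/9 - 140/27
(5) = -3*d^2 - 3*d + 3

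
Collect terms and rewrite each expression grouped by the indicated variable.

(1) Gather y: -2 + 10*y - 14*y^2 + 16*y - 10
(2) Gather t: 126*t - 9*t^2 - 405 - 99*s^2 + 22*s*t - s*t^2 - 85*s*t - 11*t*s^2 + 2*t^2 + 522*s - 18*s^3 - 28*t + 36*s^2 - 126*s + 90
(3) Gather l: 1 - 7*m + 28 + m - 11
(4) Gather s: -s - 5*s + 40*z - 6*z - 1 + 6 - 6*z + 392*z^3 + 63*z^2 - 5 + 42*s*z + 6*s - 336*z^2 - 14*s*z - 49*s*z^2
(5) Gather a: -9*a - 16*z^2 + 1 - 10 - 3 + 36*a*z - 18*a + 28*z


(1) = -14*y^2 + 26*y - 12
(2) = -18*s^3 - 63*s^2 + 396*s + t^2*(-s - 7) + t*(-11*s^2 - 63*s + 98) - 315
(3) = 18 - 6*m
(4) = s*(-49*z^2 + 28*z) + 392*z^3 - 273*z^2 + 28*z
(5) = a*(36*z - 27) - 16*z^2 + 28*z - 12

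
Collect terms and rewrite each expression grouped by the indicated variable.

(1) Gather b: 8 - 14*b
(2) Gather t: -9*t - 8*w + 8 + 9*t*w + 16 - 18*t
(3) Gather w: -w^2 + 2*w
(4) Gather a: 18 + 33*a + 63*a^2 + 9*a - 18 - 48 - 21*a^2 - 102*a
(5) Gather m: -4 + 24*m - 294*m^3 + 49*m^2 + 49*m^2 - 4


(1) = 8 - 14*b
(2) = t*(9*w - 27) - 8*w + 24
(3) = -w^2 + 2*w
(4) = 42*a^2 - 60*a - 48
(5) = -294*m^3 + 98*m^2 + 24*m - 8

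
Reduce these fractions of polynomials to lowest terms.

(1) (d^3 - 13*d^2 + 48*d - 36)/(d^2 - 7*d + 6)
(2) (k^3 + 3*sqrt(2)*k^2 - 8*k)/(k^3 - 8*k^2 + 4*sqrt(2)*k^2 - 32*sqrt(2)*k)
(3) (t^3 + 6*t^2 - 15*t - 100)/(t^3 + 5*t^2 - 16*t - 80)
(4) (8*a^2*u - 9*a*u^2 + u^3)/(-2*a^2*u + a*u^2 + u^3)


(1) = d - 6
(2) = (k - sqrt(2))/(k - 8)
(3) = (t + 5)/(t + 4)
(4) = (-8*a + u)/(2*a + u)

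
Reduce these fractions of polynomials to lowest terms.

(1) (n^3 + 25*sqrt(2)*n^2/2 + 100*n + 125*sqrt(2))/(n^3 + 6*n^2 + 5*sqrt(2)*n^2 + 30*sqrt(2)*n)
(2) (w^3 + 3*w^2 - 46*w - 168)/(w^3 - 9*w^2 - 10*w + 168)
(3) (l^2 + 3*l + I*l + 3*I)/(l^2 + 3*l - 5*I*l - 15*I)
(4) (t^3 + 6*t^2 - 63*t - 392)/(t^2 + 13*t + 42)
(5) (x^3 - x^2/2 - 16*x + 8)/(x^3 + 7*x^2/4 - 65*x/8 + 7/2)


(1) = (2*n^2 + 15*sqrt(2)*n + 50)/(2*n^2 + 12*n)
(2) = (w + 6)/(w - 6)
(3) = (l + I)/(l - 5*I)
(4) = (t^2 - t - 56)/(t + 6)
(5) = (4*x - 16)/(4*x - 7)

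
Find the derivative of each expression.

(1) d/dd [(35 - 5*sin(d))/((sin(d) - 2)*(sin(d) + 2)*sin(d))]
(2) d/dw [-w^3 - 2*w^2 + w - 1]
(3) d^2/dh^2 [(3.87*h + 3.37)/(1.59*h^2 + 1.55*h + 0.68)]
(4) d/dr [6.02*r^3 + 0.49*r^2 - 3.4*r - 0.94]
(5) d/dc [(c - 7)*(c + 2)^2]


(1) = 5*(2*sin(d) - 21 + 28/sin(d)^2)*cos(d)/((sin(d) - 2)^2*(sin(d) + 2)^2)
(2) = -3*w^2 - 4*w + 1
(3) = ((3.18*h + 1.55)*(3.87*h + 3.37)*(6.36*h + 3.1) - (36.9198*h + 22.7136)*(1.59*h^2 + 1.55*h + 0.68))/(1.59*h^2 + 1.55*h + 0.68)^3
(4) = 18.06*r^2 + 0.98*r - 3.4
(5) = 3*(c - 4)*(c + 2)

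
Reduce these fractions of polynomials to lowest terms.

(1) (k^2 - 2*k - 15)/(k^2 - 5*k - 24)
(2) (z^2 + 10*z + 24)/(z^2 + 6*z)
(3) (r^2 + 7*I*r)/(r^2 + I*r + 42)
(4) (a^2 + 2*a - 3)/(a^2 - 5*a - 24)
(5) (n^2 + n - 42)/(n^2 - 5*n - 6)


(1) = (k - 5)/(k - 8)
(2) = (z + 4)/z
(3) = r/(r - 6*I)
(4) = (a - 1)/(a - 8)
(5) = (n + 7)/(n + 1)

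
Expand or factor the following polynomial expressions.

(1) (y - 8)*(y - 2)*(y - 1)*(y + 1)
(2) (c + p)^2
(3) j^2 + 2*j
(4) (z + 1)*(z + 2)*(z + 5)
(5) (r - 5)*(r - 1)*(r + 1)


(1) = y^4 - 10*y^3 + 15*y^2 + 10*y - 16
(2) = c^2 + 2*c*p + p^2
(3) = j*(j + 2)
(4) = z^3 + 8*z^2 + 17*z + 10
(5) = r^3 - 5*r^2 - r + 5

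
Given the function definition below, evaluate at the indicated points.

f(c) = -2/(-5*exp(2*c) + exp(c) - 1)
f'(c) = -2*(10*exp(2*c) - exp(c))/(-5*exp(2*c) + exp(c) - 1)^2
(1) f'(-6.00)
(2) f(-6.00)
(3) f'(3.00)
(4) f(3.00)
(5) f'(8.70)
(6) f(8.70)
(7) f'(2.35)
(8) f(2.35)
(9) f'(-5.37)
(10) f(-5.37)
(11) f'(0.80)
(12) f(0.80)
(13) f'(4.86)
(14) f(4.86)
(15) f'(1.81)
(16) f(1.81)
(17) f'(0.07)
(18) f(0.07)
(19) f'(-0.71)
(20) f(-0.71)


(1) = 0.00
(2) = 2.00
(3) = -0.00
(4) = 0.00
(5) = -0.00
(6) = 0.00
(7) = -0.01
(8) = 0.00
(9) = 0.01
(10) = 2.01
(11) = -0.17
(12) = 0.08
(13) = -0.00
(14) = 0.00
(15) = -0.02
(16) = 0.01
(17) = -0.65
(18) = 0.35
(19) = -1.31
(20) = 1.16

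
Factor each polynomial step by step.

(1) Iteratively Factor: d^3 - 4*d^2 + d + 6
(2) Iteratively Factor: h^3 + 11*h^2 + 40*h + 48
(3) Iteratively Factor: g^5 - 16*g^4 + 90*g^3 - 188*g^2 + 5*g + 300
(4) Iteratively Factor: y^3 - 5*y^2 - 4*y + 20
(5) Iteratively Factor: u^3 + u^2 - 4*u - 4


(1) = (d + 1)*(d^2 - 5*d + 6) = (d - 3)*(d + 1)*(d - 2)
(2) = (h + 4)*(h^2 + 7*h + 12) = (h + 4)^2*(h + 3)
(3) = (g - 5)*(g^4 - 11*g^3 + 35*g^2 - 13*g - 60) = (g - 5)*(g - 3)*(g^3 - 8*g^2 + 11*g + 20) = (g - 5)*(g - 4)*(g - 3)*(g^2 - 4*g - 5) = (g - 5)*(g - 4)*(g - 3)*(g + 1)*(g - 5)
(4) = (y - 2)*(y^2 - 3*y - 10) = (y - 2)*(y + 2)*(y - 5)
(5) = (u - 2)*(u^2 + 3*u + 2) = (u - 2)*(u + 2)*(u + 1)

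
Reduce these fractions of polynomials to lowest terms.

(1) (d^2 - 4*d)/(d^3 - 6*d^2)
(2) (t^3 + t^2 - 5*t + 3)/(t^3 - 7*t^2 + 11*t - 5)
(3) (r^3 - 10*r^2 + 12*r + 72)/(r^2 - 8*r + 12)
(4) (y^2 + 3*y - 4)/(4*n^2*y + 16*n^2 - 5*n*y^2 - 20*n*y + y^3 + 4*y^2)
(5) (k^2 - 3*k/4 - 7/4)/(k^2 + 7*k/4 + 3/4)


(1) = (d - 4)/(d^2 - 6*d)
(2) = (t + 3)/(t - 5)
(3) = (r^2 - 4*r - 12)/(r - 2)
(4) = (y - 1)/(4*n^2 - 5*n*y + y^2)
(5) = (4*k - 7)/(4*k + 3)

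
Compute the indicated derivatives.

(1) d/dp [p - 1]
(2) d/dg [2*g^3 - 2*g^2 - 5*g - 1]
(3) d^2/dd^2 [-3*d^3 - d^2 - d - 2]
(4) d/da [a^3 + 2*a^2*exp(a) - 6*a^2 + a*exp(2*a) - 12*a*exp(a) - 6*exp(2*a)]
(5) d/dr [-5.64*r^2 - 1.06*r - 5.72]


(1) = 1
(2) = 6*g^2 - 4*g - 5
(3) = -18*d - 2
(4) = 2*a^2*exp(a) + 3*a^2 + 2*a*exp(2*a) - 8*a*exp(a) - 12*a - 11*exp(2*a) - 12*exp(a)
(5) = -11.28*r - 1.06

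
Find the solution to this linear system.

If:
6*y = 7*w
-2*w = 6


Then:
w = -3
y = -7/2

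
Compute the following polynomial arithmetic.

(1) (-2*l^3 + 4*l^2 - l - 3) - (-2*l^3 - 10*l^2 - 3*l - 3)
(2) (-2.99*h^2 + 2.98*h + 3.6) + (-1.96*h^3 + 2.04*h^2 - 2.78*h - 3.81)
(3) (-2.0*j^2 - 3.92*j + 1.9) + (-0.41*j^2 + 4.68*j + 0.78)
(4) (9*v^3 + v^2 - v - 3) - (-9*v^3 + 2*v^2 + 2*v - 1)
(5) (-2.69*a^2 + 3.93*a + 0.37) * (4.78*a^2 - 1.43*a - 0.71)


(1) = 14*l^2 + 2*l
(2) = -1.96*h^3 - 0.95*h^2 + 0.2*h - 0.21
(3) = -2.41*j^2 + 0.76*j + 2.68
(4) = 18*v^3 - v^2 - 3*v - 2
(5) = -12.8582*a^4 + 22.6321*a^3 - 1.9414*a^2 - 3.3194*a - 0.2627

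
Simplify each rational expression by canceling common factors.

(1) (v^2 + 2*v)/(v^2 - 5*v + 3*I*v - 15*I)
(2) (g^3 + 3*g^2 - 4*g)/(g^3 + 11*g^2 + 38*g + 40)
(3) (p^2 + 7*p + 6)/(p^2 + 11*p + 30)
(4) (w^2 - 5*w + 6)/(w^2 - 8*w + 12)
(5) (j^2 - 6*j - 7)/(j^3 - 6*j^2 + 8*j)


(1) = (v^2 + 2*v)/(v^2 + v*(-5 + 3*I) - 15*I)
(2) = (g^2 - g)/(g^2 + 7*g + 10)
(3) = (p + 1)/(p + 5)
(4) = (w - 3)/(w - 6)
(5) = (j^2 - 6*j - 7)/(j^3 - 6*j^2 + 8*j)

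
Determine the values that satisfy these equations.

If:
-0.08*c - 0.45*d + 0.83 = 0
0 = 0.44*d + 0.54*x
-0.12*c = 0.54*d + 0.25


Then:
c = -51.92
d = 11.07
x = -9.02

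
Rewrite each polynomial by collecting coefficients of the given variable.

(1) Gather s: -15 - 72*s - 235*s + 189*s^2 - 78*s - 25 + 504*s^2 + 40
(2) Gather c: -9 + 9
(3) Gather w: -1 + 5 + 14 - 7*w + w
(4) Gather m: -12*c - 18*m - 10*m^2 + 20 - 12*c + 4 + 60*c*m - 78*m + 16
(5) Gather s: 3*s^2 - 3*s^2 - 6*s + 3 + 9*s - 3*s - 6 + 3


(1) = 693*s^2 - 385*s
(2) = 0
(3) = 18 - 6*w
(4) = -24*c - 10*m^2 + m*(60*c - 96) + 40
(5) = 0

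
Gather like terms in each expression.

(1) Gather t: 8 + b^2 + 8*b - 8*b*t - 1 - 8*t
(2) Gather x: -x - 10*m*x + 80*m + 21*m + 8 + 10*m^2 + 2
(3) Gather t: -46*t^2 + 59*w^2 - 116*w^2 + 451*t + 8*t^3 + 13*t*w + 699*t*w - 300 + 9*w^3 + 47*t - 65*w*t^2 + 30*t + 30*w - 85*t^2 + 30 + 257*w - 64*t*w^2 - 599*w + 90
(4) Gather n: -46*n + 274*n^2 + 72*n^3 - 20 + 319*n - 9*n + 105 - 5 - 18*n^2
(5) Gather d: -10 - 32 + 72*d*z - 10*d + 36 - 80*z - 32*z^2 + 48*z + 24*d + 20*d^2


(1) = b^2 + 8*b + t*(-8*b - 8) + 7
(2) = 10*m^2 + 101*m + x*(-10*m - 1) + 10
(3) = 8*t^3 + t^2*(-65*w - 131) + t*(-64*w^2 + 712*w + 528) + 9*w^3 - 57*w^2 - 312*w - 180
(4) = 72*n^3 + 256*n^2 + 264*n + 80
(5) = 20*d^2 + d*(72*z + 14) - 32*z^2 - 32*z - 6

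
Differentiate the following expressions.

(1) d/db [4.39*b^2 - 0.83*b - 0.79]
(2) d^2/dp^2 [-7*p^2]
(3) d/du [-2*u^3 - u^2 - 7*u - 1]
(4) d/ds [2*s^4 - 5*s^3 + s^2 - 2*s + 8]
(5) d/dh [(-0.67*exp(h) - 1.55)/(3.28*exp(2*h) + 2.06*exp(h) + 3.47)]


(1) = 8.78*b - 0.83
(2) = -14
(3) = -6*u^2 - 2*u - 7
(4) = 8*s^3 - 15*s^2 + 2*s - 2
(5) = (2.1976*exp(2*h) + 10.168*exp(h) + 0.8681)*exp(h)/(10.7584*exp(4*h) + 13.5136*exp(3*h) + 27.0068*exp(2*h) + 14.2964*exp(h) + 12.0409)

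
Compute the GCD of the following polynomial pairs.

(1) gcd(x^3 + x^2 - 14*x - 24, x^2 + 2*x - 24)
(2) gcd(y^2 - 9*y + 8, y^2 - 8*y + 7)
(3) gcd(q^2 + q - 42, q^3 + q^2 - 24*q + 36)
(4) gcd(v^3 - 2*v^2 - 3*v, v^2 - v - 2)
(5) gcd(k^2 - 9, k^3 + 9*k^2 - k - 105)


(1) = gcd((x - 4)*(x + 2)*(x + 3), (x - 4)*(x + 6)) = x - 4
(2) = gcd((y - 8)*(y - 1), (y - 7)*(y - 1)) = y - 1
(3) = gcd((q - 6)*(q + 7), (q - 3)*(q - 2)*(q + 6)) = 1
(4) = gcd(v*(v - 3)*(v + 1), (v - 2)*(v + 1)) = v + 1
(5) = k - 3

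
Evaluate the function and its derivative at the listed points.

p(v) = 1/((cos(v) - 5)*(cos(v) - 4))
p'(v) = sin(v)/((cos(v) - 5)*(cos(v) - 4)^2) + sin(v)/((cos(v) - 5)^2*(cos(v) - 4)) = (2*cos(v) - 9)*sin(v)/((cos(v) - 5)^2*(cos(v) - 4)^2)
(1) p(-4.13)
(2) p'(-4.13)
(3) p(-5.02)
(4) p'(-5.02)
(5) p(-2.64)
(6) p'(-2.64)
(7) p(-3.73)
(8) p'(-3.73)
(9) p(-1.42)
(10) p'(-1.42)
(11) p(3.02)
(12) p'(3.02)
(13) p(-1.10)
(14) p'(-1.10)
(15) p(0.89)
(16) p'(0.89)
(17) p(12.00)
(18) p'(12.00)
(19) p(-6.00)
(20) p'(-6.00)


(1) = 0.04
(2) = -0.01
(3) = 0.06
(4) = -0.03
(5) = 0.03
(6) = 0.01
(7) = 0.04
(8) = -0.01
(9) = 0.05
(10) = 0.02
(11) = 0.03
(12) = -0.00
(13) = 0.06
(14) = 0.03
(15) = 0.07
(16) = -0.03
(17) = 0.08
(18) = 0.02
(19) = 0.08
(20) = -0.01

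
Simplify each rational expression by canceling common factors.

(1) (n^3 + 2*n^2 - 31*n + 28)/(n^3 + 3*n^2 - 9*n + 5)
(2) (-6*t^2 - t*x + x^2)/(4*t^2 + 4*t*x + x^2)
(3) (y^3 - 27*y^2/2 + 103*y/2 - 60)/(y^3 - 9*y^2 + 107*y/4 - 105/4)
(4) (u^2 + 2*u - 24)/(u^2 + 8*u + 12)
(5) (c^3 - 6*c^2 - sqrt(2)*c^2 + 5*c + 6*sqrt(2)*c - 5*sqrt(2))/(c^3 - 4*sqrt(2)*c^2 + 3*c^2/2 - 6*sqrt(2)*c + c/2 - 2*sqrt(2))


(1) = (n^2 + 3*n - 28)/(n^2 + 4*n - 5)
(2) = (-3*t + x)/(2*t + x)
(3) = (2*y - 16)/(2*y - 7)
(4) = (u - 4)/(u + 2)
(5) = (2*c^3 + c^2*(-12 - 2*sqrt(2)) + c*(10 + 12*sqrt(2)) - 10*sqrt(2))/(2*c^3 + c^2*(3 - 8*sqrt(2)) + c*(1 - 12*sqrt(2)) - 4*sqrt(2))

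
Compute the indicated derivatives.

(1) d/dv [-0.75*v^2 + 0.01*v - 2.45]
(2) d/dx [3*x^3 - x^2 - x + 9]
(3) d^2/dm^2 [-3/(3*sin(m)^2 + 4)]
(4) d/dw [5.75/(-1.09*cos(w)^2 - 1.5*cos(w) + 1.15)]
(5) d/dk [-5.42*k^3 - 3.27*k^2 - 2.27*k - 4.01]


(1) = 0.01 - 1.5*v
(2) = 9*x^2 - 2*x - 1
(3) = 18*(6*sin(m)^4 - 17*sin(m)^2 + 4)/(3*sin(m)^2 + 4)^3
(4) = -(12.535*cos(w) + 8.625)*sin(w)/(1.09*cos(w)^2 + 1.5*cos(w) - 1.15)^2
(5) = -16.26*k^2 - 6.54*k - 2.27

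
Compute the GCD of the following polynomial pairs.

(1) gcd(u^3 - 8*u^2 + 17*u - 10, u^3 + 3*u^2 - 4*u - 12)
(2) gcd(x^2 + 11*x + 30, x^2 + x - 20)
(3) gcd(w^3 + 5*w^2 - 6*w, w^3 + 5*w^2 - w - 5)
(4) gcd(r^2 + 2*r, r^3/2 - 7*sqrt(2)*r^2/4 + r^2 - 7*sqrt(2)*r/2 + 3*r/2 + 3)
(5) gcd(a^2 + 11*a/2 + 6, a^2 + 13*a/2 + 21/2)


(1) = gcd((u - 5)*(u - 2)*(u - 1), (u - 2)*(u + 2)*(u + 3)) = u - 2
(2) = gcd((x + 5)*(x + 6), (x - 4)*(x + 5)) = x + 5
(3) = w - 1
(4) = r + 2
(5) = gcd((a + 3/2)*(a + 4), (a + 3)*(a + 7/2)) = 1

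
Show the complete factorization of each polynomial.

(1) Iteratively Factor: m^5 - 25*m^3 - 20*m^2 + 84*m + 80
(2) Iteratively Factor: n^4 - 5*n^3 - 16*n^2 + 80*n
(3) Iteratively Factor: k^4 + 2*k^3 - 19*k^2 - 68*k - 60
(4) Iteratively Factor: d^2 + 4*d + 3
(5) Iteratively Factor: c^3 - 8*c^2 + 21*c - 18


(1) = (m + 4)*(m^4 - 4*m^3 - 9*m^2 + 16*m + 20) = (m + 2)*(m + 4)*(m^3 - 6*m^2 + 3*m + 10) = (m - 5)*(m + 2)*(m + 4)*(m^2 - m - 2) = (m - 5)*(m + 1)*(m + 2)*(m + 4)*(m - 2)
(2) = (n)*(n^3 - 5*n^2 - 16*n + 80) = n*(n - 5)*(n^2 - 16) = n*(n - 5)*(n - 4)*(n + 4)
(3) = (k - 5)*(k^3 + 7*k^2 + 16*k + 12) = (k - 5)*(k + 3)*(k^2 + 4*k + 4) = (k - 5)*(k + 2)*(k + 3)*(k + 2)
(4) = (d + 3)*(d + 1)
(5) = (c - 2)*(c^2 - 6*c + 9) = (c - 3)*(c - 2)*(c - 3)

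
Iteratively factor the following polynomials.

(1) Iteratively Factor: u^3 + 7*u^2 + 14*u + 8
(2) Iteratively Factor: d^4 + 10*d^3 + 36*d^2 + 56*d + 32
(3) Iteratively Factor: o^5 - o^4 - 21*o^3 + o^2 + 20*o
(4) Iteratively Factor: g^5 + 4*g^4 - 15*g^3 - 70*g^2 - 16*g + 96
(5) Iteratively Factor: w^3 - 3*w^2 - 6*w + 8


(1) = (u + 4)*(u^2 + 3*u + 2) = (u + 2)*(u + 4)*(u + 1)
(2) = (d + 2)*(d^3 + 8*d^2 + 20*d + 16) = (d + 2)^2*(d^2 + 6*d + 8) = (d + 2)^3*(d + 4)
(3) = (o - 1)*(o^4 - 21*o^2 - 20*o) = (o - 1)*(o + 4)*(o^3 - 4*o^2 - 5*o) = (o - 1)*(o + 1)*(o + 4)*(o^2 - 5*o) = o*(o - 1)*(o + 1)*(o + 4)*(o - 5)
(4) = (g + 2)*(g^4 + 2*g^3 - 19*g^2 - 32*g + 48) = (g + 2)*(g + 3)*(g^3 - g^2 - 16*g + 16) = (g + 2)*(g + 3)*(g + 4)*(g^2 - 5*g + 4) = (g - 4)*(g + 2)*(g + 3)*(g + 4)*(g - 1)
(5) = (w - 4)*(w^2 + w - 2) = (w - 4)*(w + 2)*(w - 1)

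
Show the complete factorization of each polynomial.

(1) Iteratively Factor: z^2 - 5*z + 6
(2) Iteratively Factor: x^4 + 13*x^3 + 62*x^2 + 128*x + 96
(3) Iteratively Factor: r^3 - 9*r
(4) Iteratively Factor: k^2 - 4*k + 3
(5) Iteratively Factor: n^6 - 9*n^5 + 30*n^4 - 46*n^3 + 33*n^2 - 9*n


(1) = (z - 3)*(z - 2)
(2) = (x + 2)*(x^3 + 11*x^2 + 40*x + 48) = (x + 2)*(x + 3)*(x^2 + 8*x + 16) = (x + 2)*(x + 3)*(x + 4)*(x + 4)
(3) = (r - 3)*(r^2 + 3*r) = (r - 3)*(r + 3)*(r)
(4) = (k - 1)*(k - 3)
(5) = (n - 3)*(n^5 - 6*n^4 + 12*n^3 - 10*n^2 + 3*n) = (n - 3)*(n - 1)*(n^4 - 5*n^3 + 7*n^2 - 3*n) = (n - 3)*(n - 1)^2*(n^3 - 4*n^2 + 3*n) = (n - 3)*(n - 1)^3*(n^2 - 3*n) = (n - 3)^2*(n - 1)^3*(n)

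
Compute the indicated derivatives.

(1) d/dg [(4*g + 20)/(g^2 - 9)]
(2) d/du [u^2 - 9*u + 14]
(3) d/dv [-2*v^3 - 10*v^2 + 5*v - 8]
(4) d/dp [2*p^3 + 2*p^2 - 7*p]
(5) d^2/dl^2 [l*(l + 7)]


(1) = 4*(g^2 - 2*g*(g + 5) - 9)/(g^2 - 9)^2
(2) = 2*u - 9
(3) = -6*v^2 - 20*v + 5
(4) = 6*p^2 + 4*p - 7
(5) = 2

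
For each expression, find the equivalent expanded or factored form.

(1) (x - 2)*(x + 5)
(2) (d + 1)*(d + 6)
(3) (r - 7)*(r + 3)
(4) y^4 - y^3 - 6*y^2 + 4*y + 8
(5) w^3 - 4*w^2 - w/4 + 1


(1) = x^2 + 3*x - 10
(2) = d^2 + 7*d + 6
(3) = r^2 - 4*r - 21
(4) = (y - 2)^2*(y + 1)*(y + 2)
(5) = (w - 4)*(w - 1/2)*(w + 1/2)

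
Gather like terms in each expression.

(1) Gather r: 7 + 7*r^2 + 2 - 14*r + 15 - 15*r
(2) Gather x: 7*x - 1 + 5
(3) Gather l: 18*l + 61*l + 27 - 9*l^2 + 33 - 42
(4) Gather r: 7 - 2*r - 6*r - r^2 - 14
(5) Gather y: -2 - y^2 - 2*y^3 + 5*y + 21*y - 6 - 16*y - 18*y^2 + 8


(1) = 7*r^2 - 29*r + 24
(2) = 7*x + 4
(3) = -9*l^2 + 79*l + 18
(4) = -r^2 - 8*r - 7
(5) = -2*y^3 - 19*y^2 + 10*y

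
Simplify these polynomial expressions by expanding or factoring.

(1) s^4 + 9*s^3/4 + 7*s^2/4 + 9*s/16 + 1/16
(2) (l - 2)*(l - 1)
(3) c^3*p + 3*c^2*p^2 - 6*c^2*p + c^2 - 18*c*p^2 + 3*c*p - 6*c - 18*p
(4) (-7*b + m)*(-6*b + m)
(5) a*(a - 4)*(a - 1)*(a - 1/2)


(1) = (s + 1/4)*(s + 1/2)^2*(s + 1)
(2) = l^2 - 3*l + 2
(3) = (c - 6)*(c + 3*p)*(c*p + 1)
(4) = 42*b^2 - 13*b*m + m^2
(5) = a^4 - 11*a^3/2 + 13*a^2/2 - 2*a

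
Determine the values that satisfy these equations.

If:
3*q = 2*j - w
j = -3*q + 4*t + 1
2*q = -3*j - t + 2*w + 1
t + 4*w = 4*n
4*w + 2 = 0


Then:
j = -5/122
n = -263/488
q = 17/122
t = -19/122
w = -1/2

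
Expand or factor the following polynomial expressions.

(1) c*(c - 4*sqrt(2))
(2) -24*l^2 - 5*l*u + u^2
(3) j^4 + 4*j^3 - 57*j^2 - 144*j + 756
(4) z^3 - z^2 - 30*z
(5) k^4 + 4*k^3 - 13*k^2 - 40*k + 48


(1) = c^2 - 4*sqrt(2)*c
(2) = (-8*l + u)*(3*l + u)
(3) = (j - 6)*(j - 3)*(j + 6)*(j + 7)
(4) = z*(z - 6)*(z + 5)
(5) = (k - 3)*(k - 1)*(k + 4)^2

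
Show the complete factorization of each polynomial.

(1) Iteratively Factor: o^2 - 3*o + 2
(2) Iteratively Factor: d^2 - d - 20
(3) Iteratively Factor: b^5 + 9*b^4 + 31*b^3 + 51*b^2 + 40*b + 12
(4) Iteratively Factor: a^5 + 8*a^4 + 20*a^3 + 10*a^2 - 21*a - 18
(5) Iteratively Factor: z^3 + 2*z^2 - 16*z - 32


(1) = (o - 2)*(o - 1)
(2) = (d + 4)*(d - 5)
(3) = (b + 1)*(b^4 + 8*b^3 + 23*b^2 + 28*b + 12) = (b + 1)*(b + 2)*(b^3 + 6*b^2 + 11*b + 6) = (b + 1)^2*(b + 2)*(b^2 + 5*b + 6) = (b + 1)^2*(b + 2)*(b + 3)*(b + 2)
(4) = (a + 3)*(a^4 + 5*a^3 + 5*a^2 - 5*a - 6) = (a + 1)*(a + 3)*(a^3 + 4*a^2 + a - 6) = (a + 1)*(a + 2)*(a + 3)*(a^2 + 2*a - 3) = (a + 1)*(a + 2)*(a + 3)^2*(a - 1)
(5) = (z + 2)*(z^2 - 16) = (z - 4)*(z + 2)*(z + 4)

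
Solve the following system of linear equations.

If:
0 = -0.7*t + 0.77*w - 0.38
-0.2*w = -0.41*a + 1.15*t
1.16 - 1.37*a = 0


Then:
a = 0.85
t = 0.19
w = 0.66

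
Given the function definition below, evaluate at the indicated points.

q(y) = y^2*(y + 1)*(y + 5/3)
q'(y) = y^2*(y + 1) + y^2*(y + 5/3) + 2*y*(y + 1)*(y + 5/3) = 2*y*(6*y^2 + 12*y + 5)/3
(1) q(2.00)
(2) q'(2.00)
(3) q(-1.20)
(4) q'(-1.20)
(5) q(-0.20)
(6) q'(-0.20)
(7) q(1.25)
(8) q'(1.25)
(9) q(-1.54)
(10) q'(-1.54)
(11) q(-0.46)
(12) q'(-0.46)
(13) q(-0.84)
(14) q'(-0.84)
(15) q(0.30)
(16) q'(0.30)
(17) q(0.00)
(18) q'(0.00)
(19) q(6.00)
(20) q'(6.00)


(1) = 44.00
(2) = 70.67
(3) = -0.13
(4) = 0.61
(5) = 0.05
(6) = -0.38
(7) = 10.25
(8) = 24.48
(9) = -0.16
(10) = -0.77
(11) = 0.14
(12) = -0.23
(13) = 0.09
(14) = 0.47
(15) = 0.23
(16) = 1.83
(17) = 0.00
(18) = 0.00
(19) = 1932.00
(20) = 1172.00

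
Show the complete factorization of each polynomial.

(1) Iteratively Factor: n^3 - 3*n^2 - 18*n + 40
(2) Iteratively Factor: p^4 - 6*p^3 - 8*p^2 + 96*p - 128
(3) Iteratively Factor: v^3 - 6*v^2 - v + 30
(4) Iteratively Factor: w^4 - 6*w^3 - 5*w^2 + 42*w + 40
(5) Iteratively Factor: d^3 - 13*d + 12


(1) = (n + 4)*(n^2 - 7*n + 10) = (n - 5)*(n + 4)*(n - 2)
(2) = (p - 4)*(p^3 - 2*p^2 - 16*p + 32) = (p - 4)^2*(p^2 + 2*p - 8) = (p - 4)^2*(p + 4)*(p - 2)
(3) = (v + 2)*(v^2 - 8*v + 15) = (v - 5)*(v + 2)*(v - 3)
(4) = (w + 1)*(w^3 - 7*w^2 + 2*w + 40) = (w - 4)*(w + 1)*(w^2 - 3*w - 10) = (w - 4)*(w + 1)*(w + 2)*(w - 5)
(5) = (d - 1)*(d^2 + d - 12) = (d - 1)*(d + 4)*(d - 3)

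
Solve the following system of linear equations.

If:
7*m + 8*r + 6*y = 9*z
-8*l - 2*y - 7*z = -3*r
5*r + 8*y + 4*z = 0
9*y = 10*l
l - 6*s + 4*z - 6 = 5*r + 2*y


Then:
l = -423*z/700
m = 1896*z/1225
r = 48*z/175
s = 2357*z/4200 - 1
y = -47*z/70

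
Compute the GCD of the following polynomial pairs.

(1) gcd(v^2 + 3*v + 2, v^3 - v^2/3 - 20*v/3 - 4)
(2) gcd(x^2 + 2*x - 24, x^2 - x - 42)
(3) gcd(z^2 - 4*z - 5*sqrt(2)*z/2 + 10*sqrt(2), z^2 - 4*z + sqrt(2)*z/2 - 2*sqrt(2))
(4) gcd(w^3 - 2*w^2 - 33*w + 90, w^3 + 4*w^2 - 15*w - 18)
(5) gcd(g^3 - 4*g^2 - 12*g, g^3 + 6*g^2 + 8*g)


(1) = v + 2
(2) = x + 6
(3) = gcd((z - 4)*(z - 5*sqrt(2)/2), (z - 4)*(z + sqrt(2)/2)) = z - 4
(4) = gcd((w - 5)*(w - 3)*(w + 6), (w - 3)*(w + 1)*(w + 6)) = w^2 + 3*w - 18
(5) = g^2 + 2*g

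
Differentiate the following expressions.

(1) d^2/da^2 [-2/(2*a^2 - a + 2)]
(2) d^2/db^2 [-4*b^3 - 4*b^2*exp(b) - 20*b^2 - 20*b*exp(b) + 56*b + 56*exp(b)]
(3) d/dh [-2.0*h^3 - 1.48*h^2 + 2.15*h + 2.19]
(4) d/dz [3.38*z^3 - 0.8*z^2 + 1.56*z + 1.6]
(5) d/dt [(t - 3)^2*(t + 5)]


(1) = 4*(4*a^2 - 2*a - (4*a - 1)^2 + 4)/(2*a^2 - a + 2)^3
(2) = -4*b^2*exp(b) - 36*b*exp(b) - 24*b + 8*exp(b) - 40
(3) = -6.0*h^2 - 2.96*h + 2.15
(4) = 10.14*z^2 - 1.6*z + 1.56
(5) = (t - 3)*(3*t + 7)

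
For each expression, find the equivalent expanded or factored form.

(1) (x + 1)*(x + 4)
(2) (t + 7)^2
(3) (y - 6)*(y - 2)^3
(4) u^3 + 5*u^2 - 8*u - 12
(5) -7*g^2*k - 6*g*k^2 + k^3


(1) = x^2 + 5*x + 4
(2) = t^2 + 14*t + 49
(3) = y^4 - 12*y^3 + 48*y^2 - 80*y + 48
(4) = (u - 2)*(u + 1)*(u + 6)
(5) = k*(-7*g + k)*(g + k)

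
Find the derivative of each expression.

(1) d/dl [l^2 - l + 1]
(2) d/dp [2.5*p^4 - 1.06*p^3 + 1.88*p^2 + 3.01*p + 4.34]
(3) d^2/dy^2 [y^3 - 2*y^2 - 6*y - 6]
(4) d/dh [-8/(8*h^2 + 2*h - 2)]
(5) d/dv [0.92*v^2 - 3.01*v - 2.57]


(1) = 2*l - 1
(2) = 10.0*p^3 - 3.18*p^2 + 3.76*p + 3.01
(3) = 6*y - 4
(4) = 4*(8*h + 1)/(4*h^2 + h - 1)^2
(5) = 1.84*v - 3.01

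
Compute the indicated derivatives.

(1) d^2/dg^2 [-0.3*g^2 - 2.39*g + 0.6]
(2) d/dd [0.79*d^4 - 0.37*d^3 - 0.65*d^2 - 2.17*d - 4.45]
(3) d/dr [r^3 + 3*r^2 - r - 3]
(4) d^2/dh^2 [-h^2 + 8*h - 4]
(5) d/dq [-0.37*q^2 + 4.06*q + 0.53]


(1) = -0.600000000000000
(2) = 3.16*d^3 - 1.11*d^2 - 1.3*d - 2.17
(3) = 3*r^2 + 6*r - 1
(4) = -2
(5) = 4.06 - 0.74*q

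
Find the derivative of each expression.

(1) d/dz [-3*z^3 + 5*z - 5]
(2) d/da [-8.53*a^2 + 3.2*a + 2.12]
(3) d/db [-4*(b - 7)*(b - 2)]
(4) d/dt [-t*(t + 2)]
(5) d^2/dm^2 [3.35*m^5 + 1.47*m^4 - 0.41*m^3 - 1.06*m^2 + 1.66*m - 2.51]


(1) = 5 - 9*z^2
(2) = 3.2 - 17.06*a
(3) = 36 - 8*b
(4) = -2*t - 2
(5) = 67.0*m^3 + 17.64*m^2 - 2.46*m - 2.12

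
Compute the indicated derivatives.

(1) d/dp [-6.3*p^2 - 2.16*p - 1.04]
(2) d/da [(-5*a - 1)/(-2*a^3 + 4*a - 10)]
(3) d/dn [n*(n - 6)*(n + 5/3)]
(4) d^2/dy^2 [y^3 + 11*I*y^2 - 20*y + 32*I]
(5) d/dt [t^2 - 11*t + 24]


(1) = -12.6*p - 2.16
(2) = (5*a^3 - 10*a - (5*a + 1)*(3*a^2 - 2) + 25)/(2*(a^3 - 2*a + 5)^2)
(3) = 3*n^2 - 26*n/3 - 10
(4) = 6*y + 22*I
(5) = 2*t - 11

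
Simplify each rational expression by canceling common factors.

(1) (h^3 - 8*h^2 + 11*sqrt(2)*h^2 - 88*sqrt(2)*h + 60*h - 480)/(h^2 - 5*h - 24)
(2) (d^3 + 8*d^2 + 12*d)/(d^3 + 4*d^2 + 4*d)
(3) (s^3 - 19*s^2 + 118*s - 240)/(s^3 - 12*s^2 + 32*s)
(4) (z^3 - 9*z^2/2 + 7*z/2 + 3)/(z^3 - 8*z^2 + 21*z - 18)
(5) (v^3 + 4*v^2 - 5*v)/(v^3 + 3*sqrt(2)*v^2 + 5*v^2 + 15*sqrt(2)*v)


(1) = (h^2 + 11*sqrt(2)*h + 60)/(h + 3)
(2) = (d + 6)/(d + 2)
(3) = (s^2 - 11*s + 30)/(s^2 - 4*s)
(4) = (2*z + 1)/(2*z - 6)
(5) = (v - 1)/(v + 3*sqrt(2))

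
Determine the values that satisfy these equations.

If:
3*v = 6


Then:
v = 2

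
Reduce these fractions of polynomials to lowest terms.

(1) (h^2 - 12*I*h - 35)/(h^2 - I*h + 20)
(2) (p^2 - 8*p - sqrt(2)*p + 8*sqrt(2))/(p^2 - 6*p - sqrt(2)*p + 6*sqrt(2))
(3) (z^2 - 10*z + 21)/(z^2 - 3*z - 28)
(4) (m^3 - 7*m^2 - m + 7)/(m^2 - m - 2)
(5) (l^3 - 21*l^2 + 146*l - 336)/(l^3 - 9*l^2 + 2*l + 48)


(1) = (h - 7*I)/(h + 4*I)
(2) = (p - 8)/(p - 6)
(3) = (z - 3)/(z + 4)
(4) = (m^2 - 8*m + 7)/(m - 2)
(5) = (l^2 - 13*l + 42)/(l^2 - l - 6)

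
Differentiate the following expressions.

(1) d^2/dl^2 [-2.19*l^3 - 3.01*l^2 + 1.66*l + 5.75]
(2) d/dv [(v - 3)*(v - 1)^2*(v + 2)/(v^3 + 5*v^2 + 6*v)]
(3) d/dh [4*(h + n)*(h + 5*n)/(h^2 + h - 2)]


(1) = -13.14*l - 6.02
(2) = (v^4 + 6*v^3 - 22*v^2 + 6*v + 9)/(v^2*(v^2 + 6*v + 9))
(3) = 4*(-(h + n)*(h + 5*n)*(2*h + 1) + 2*(h + 3*n)*(h^2 + h - 2))/(h^2 + h - 2)^2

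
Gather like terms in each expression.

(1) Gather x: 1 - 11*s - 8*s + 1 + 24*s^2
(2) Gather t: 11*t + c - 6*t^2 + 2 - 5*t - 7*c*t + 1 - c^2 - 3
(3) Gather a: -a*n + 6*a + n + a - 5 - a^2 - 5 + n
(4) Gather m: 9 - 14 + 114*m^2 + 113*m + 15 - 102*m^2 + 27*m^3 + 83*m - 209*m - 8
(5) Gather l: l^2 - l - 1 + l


(1) = 24*s^2 - 19*s + 2
(2) = -c^2 + c - 6*t^2 + t*(6 - 7*c)
(3) = -a^2 + a*(7 - n) + 2*n - 10
(4) = 27*m^3 + 12*m^2 - 13*m + 2
(5) = l^2 - 1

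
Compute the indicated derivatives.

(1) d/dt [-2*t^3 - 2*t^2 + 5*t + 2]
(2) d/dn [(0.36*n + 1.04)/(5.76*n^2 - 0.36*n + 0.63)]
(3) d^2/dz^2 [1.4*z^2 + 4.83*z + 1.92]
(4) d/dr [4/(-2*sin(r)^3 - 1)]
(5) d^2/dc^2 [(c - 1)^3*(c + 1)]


(1) = -6*t^2 - 4*t + 5
(2) = (-2.0736*n^2 - 11.9808*n + 0.6012)/(33.1776*n^4 - 4.1472*n^3 + 7.3872*n^2 - 0.4536*n + 0.3969)
(3) = 2.80000000000000
(4) = 24*sin(r)^2*cos(r)/(2*sin(r)^3 + 1)^2
(5) = 12*c*(c - 1)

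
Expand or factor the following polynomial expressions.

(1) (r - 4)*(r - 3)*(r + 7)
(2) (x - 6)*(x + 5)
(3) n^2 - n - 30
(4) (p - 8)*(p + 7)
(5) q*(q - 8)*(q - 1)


(1) = r^3 - 37*r + 84
(2) = x^2 - x - 30
(3) = (n - 6)*(n + 5)
(4) = p^2 - p - 56
(5) = q^3 - 9*q^2 + 8*q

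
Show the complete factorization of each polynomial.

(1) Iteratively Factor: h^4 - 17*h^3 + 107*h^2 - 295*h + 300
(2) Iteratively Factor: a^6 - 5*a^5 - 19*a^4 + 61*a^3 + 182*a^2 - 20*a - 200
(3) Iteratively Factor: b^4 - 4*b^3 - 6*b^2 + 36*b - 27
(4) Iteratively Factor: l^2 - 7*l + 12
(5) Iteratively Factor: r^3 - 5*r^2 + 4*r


(1) = (h - 4)*(h^3 - 13*h^2 + 55*h - 75) = (h - 5)*(h - 4)*(h^2 - 8*h + 15) = (h - 5)*(h - 4)*(h - 3)*(h - 5)
(2) = (a + 2)*(a^5 - 7*a^4 - 5*a^3 + 71*a^2 + 40*a - 100) = (a + 2)^2*(a^4 - 9*a^3 + 13*a^2 + 45*a - 50) = (a - 1)*(a + 2)^2*(a^3 - 8*a^2 + 5*a + 50) = (a - 1)*(a + 2)^3*(a^2 - 10*a + 25) = (a - 5)*(a - 1)*(a + 2)^3*(a - 5)
(3) = (b + 3)*(b^3 - 7*b^2 + 15*b - 9) = (b - 3)*(b + 3)*(b^2 - 4*b + 3) = (b - 3)*(b - 1)*(b + 3)*(b - 3)
(4) = (l - 4)*(l - 3)
(5) = (r)*(r^2 - 5*r + 4) = r*(r - 1)*(r - 4)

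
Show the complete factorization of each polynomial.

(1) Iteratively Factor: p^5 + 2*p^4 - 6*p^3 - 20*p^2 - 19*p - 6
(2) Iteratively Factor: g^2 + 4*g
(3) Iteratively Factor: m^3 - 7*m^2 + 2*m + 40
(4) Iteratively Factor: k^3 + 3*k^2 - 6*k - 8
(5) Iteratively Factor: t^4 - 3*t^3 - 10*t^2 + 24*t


(1) = (p + 1)*(p^4 + p^3 - 7*p^2 - 13*p - 6) = (p + 1)^2*(p^3 - 7*p - 6) = (p - 3)*(p + 1)^2*(p^2 + 3*p + 2) = (p - 3)*(p + 1)^2*(p + 2)*(p + 1)
(2) = (g)*(g + 4)
(3) = (m - 4)*(m^2 - 3*m - 10) = (m - 5)*(m - 4)*(m + 2)
(4) = (k - 2)*(k^2 + 5*k + 4) = (k - 2)*(k + 4)*(k + 1)
(5) = (t + 3)*(t^3 - 6*t^2 + 8*t) = (t - 4)*(t + 3)*(t^2 - 2*t) = (t - 4)*(t - 2)*(t + 3)*(t)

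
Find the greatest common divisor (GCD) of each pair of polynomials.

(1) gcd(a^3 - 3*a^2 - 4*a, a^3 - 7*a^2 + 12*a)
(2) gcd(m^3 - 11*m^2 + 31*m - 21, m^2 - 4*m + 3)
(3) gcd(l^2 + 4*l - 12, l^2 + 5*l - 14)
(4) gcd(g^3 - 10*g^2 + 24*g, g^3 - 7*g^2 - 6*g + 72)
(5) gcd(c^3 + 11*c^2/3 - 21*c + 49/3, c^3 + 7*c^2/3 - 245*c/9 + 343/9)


(1) = gcd(a*(a - 4)*(a + 1), a*(a - 4)*(a - 3)) = a^2 - 4*a
(2) = gcd((m - 7)*(m - 3)*(m - 1), (m - 3)*(m - 1)) = m^2 - 4*m + 3
(3) = l - 2
(4) = g^2 - 10*g + 24
(5) = c^2 + 14*c/3 - 49/3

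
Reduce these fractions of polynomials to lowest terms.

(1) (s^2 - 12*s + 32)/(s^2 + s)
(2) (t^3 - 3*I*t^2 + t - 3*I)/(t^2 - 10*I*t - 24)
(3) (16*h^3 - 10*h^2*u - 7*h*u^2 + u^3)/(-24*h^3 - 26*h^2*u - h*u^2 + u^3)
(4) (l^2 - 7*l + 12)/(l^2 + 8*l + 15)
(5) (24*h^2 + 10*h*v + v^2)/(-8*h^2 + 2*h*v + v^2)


(1) = (s^2 - 12*s + 32)/(s^2 + s)
(2) = (t^3 - 3*I*t^2 + t - 3*I)/(t^2 - 10*I*t - 24)
(3) = (16*h^3 - 10*h^2*u - 7*h*u^2 + u^3)/(-24*h^3 - 26*h^2*u - h*u^2 + u^3)
(4) = (l^2 - 7*l + 12)/(l^2 + 8*l + 15)
(5) = (6*h + v)/(-2*h + v)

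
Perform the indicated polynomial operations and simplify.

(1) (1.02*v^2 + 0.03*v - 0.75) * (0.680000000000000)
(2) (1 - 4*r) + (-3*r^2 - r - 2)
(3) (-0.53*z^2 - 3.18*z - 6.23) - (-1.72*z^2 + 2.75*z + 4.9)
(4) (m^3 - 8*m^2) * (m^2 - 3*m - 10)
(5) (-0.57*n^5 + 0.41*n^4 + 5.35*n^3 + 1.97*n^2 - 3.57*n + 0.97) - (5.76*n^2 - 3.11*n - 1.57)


(1) = 0.6936*v^2 + 0.0204*v - 0.51
(2) = -3*r^2 - 5*r - 1
(3) = 1.19*z^2 - 5.93*z - 11.13
(4) = m^5 - 11*m^4 + 14*m^3 + 80*m^2
(5) = -0.57*n^5 + 0.41*n^4 + 5.35*n^3 - 3.79*n^2 - 0.46*n + 2.54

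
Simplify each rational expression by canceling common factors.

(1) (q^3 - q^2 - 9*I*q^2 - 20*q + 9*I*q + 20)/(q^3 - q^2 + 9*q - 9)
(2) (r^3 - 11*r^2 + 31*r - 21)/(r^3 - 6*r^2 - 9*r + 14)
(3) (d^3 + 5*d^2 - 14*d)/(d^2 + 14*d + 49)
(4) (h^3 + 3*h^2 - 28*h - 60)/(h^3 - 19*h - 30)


(1) = (q^2 - 9*I*q - 20)/(q^2 + 9)
(2) = (r - 3)/(r + 2)
(3) = (d^2 - 2*d)/(d + 7)
(4) = (h + 6)/(h + 3)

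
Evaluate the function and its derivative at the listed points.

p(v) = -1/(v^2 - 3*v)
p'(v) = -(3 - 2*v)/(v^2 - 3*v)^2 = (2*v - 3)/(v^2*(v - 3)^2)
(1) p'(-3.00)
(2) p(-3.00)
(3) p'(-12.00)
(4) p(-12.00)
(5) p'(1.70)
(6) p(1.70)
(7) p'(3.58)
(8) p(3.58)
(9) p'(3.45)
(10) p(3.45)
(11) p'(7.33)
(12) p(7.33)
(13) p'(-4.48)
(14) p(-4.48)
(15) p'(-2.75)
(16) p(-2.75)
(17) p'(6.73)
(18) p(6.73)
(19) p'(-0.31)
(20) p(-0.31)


(1) = -0.03
(2) = -0.06
(3) = -0.00
(4) = -0.01
(5) = 0.08
(6) = 0.45
(7) = 0.96
(8) = -0.48
(9) = 1.62
(10) = -0.64
(11) = 0.01
(12) = -0.03
(13) = -0.01
(14) = -0.03
(15) = -0.03
(16) = -0.06
(17) = 0.02
(18) = -0.04
(19) = -3.44
(20) = -0.97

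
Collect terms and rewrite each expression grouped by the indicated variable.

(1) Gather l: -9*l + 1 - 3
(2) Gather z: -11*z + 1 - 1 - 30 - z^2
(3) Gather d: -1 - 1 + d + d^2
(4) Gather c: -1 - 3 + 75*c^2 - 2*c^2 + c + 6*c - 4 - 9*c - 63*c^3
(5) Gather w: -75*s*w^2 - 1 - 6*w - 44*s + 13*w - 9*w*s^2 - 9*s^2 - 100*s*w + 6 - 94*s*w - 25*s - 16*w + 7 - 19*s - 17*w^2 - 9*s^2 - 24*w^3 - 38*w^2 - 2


(1) = -9*l - 2
(2) = -z^2 - 11*z - 30
(3) = d^2 + d - 2
(4) = -63*c^3 + 73*c^2 - 2*c - 8
(5) = -18*s^2 - 88*s - 24*w^3 + w^2*(-75*s - 55) + w*(-9*s^2 - 194*s - 9) + 10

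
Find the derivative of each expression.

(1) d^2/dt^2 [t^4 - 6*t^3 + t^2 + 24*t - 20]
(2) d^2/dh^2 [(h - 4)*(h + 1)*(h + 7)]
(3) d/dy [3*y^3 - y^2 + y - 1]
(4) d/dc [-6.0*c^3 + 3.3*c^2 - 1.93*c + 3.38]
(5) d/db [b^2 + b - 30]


(1) = 12*t^2 - 36*t + 2
(2) = 6*h + 8
(3) = 9*y^2 - 2*y + 1
(4) = -18.0*c^2 + 6.6*c - 1.93
(5) = 2*b + 1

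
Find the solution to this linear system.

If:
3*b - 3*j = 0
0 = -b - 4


Then:
b = -4
j = -4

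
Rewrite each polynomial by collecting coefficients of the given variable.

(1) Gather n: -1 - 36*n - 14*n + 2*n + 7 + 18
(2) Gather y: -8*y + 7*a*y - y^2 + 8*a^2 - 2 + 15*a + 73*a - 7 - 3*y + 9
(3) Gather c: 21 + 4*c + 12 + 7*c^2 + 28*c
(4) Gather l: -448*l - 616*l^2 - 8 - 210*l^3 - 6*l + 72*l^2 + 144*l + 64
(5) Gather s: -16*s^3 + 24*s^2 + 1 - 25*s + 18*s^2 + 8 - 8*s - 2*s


(1) = 24 - 48*n
(2) = 8*a^2 + 88*a - y^2 + y*(7*a - 11)
(3) = 7*c^2 + 32*c + 33
(4) = -210*l^3 - 544*l^2 - 310*l + 56
(5) = -16*s^3 + 42*s^2 - 35*s + 9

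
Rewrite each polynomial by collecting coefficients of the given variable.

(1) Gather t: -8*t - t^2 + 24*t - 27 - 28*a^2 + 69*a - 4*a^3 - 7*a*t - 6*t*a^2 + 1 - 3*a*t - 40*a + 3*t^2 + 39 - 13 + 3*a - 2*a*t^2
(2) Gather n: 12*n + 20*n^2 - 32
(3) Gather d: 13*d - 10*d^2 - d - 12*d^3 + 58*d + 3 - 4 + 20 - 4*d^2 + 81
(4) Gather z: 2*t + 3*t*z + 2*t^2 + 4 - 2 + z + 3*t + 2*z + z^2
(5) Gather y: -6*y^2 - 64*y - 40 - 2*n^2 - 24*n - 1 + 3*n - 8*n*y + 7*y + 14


(1) = -4*a^3 - 28*a^2 + 32*a + t^2*(2 - 2*a) + t*(-6*a^2 - 10*a + 16)
(2) = 20*n^2 + 12*n - 32
(3) = -12*d^3 - 14*d^2 + 70*d + 100
(4) = 2*t^2 + 5*t + z^2 + z*(3*t + 3) + 2
(5) = -2*n^2 - 21*n - 6*y^2 + y*(-8*n - 57) - 27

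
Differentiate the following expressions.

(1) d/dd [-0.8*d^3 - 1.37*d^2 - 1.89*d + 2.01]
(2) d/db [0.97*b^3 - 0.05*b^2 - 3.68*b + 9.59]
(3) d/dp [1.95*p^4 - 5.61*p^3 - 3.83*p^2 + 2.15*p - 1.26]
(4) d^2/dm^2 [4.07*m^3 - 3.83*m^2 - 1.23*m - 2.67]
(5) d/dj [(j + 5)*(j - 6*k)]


(1) = -2.4*d^2 - 2.74*d - 1.89
(2) = 2.91*b^2 - 0.1*b - 3.68
(3) = 7.8*p^3 - 16.83*p^2 - 7.66*p + 2.15
(4) = 24.42*m - 7.66
(5) = 2*j - 6*k + 5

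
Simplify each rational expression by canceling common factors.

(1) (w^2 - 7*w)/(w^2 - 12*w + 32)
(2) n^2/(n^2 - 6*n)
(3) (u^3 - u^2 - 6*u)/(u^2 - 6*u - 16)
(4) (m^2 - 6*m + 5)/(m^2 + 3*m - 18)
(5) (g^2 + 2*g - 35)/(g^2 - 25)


(1) = (w^2 - 7*w)/(w^2 - 12*w + 32)
(2) = n/(n - 6)
(3) = (u^2 - 3*u)/(u - 8)
(4) = (m^2 - 6*m + 5)/(m^2 + 3*m - 18)
(5) = (g + 7)/(g + 5)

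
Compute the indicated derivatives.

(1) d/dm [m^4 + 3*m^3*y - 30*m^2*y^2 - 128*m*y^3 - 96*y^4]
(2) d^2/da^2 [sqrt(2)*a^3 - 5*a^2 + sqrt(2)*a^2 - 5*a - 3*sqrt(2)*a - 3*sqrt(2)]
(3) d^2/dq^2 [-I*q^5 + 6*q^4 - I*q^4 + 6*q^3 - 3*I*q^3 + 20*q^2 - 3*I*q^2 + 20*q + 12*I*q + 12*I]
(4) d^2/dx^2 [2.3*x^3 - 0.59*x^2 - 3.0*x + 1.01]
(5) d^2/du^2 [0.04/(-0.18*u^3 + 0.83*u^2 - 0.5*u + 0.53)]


(1) = 4*m^3 + 9*m^2*y - 60*m*y^2 - 128*y^3
(2) = 6*sqrt(2)*a - 10 + 2*sqrt(2)
(3) = -20*I*q^3 + 12*q^2*(6 - I) + 18*q*(2 - I) + 40 - 6*I
(4) = 13.8*x - 1.18
(5) = ((0.0432*u - 0.0664)*(0.18*u^3 - 0.83*u^2 + 0.5*u - 0.53) - 0.04*(0.54*u^2 - 1.66*u + 0.5)*(1.08*u^2 - 3.32*u + 1.0))/(0.18*u^3 - 0.83*u^2 + 0.5*u - 0.53)^3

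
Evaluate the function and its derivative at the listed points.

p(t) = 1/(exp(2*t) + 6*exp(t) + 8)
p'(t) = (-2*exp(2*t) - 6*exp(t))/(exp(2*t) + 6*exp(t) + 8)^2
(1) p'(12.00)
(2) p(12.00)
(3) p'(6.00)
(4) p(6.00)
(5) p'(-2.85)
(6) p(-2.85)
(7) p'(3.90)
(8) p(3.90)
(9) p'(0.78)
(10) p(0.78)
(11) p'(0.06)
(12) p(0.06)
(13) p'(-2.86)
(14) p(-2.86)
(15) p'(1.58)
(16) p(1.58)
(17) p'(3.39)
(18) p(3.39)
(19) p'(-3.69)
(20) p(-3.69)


(1) = -0.00
(2) = 0.00
(3) = -0.00
(4) = 0.00
(5) = -0.01
(6) = 0.12
(7) = -0.00
(8) = 0.00
(9) = -0.03
(10) = 0.04
(11) = -0.04
(12) = 0.06
(13) = -0.01
(14) = 0.12
(15) = -0.02
(16) = 0.02
(17) = -0.00
(18) = 0.00
(19) = -0.00
(20) = 0.12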